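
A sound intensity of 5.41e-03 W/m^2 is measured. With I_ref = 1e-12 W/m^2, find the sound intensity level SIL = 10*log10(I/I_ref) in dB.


I / I_ref = 5.41e-03 / 1e-12 = 5.41e+09
SIL = 10 * log10(5.41e+09) = 97.332 dB


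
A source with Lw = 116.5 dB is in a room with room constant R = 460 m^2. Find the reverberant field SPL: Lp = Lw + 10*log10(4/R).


4/R = 4/460 = 0.00869565
Lp = 116.5 + 10*log10(0.00869565) = 95.893 dB


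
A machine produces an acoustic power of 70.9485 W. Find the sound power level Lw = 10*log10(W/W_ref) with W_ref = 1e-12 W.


W / W_ref = 70.9485 / 1e-12 = 7.09485e+13
Lw = 10 * log10(7.09485e+13) = 138.51 dB


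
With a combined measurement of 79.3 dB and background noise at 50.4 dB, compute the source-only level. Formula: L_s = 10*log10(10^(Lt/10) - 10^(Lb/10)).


10^(79.3/10) = 8.51138e+07
10^(50.4/10) = 109648
Difference = 8.51138e+07 - 109648 = 8.50042e+07
L_source = 10*log10(8.50042e+07) = 79.294 dB


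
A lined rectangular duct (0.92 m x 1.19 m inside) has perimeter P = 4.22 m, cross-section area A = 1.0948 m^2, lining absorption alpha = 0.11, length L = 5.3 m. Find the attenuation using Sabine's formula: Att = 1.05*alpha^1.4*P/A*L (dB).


alpha^1.4 = 0.11^1.4 = 0.0454935
Attenuation rate = 1.05 * alpha^1.4 * P / A
= 1.05 * 0.0454935 * 4.22 / 1.0948 = 0.184127 dB/m
Total Att = 0.184127 * 5.3 = 0.97587 dB


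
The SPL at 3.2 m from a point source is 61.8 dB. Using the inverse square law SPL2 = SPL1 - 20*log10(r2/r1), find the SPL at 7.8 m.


r2/r1 = 7.8/3.2 = 2.4375
Correction = 20*log10(2.4375) = 7.73889 dB
SPL2 = 61.8 - 7.73889 = 54.061 dB


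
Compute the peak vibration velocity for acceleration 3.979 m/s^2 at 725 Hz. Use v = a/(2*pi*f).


omega = 2*pi*f = 2*pi*725 = 4555.31 rad/s
v = a / omega = 3.979 / 4555.31 = 0.00087349 m/s


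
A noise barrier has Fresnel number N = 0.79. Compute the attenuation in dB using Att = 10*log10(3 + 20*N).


3 + 20*N = 3 + 20*0.79 = 18.8
Att = 10*log10(18.8) = 12.742 dB


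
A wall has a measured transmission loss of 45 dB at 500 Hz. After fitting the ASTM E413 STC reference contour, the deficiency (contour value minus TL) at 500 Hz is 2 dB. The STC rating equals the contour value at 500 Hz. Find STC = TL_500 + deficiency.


By ASTM E413, STC = value of the fitted reference contour at 500 Hz.
Contour value at 500 Hz = TL_500 + deficiency = 45 + 2 = 47
STC = 47


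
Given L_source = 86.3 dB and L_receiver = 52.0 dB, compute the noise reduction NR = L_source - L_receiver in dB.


NR = L_source - L_receiver (difference between source and receiving room levels)
NR = 86.3 - 52.0 = 34.3 dB


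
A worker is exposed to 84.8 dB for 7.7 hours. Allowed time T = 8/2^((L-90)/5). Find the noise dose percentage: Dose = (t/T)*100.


T_allowed = 8 / 2^((84.8 - 90)/5) = 16.4498 hr
Dose = 7.7 / 16.4498 * 100 = 46.809 %


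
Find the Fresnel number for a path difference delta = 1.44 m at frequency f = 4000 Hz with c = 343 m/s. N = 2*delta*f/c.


N = 2*delta*f/c = 2*delta/lambda, where lambda = c/f
lambda = 343 / 4000 = 0.08575 m
N = 2 * 1.44 / 0.08575 = 33.586


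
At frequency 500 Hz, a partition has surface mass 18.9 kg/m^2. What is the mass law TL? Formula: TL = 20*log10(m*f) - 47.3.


m * f = 18.9 * 500 = 9450
20*log10(9450) = 79.5086 dB
TL = 79.5086 - 47.3 = 32.209 dB


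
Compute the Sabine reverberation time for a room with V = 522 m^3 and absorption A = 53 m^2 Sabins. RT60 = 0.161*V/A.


RT60 = 0.161 * 522 / 53 = 1.5857 s


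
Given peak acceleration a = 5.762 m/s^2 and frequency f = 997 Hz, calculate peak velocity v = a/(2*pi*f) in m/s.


omega = 2*pi*f = 2*pi*997 = 6264.34 rad/s
v = a / omega = 5.762 / 6264.34 = 0.00091981 m/s


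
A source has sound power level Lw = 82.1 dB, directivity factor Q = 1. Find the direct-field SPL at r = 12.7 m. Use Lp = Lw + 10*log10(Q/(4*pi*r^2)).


4*pi*r^2 = 4*pi*12.7^2 = 2026.83 m^2
Q / (4*pi*r^2) = 1 / 2026.83 = 0.000493381
Lp = 82.1 + 10*log10(0.000493381) = 49.032 dB


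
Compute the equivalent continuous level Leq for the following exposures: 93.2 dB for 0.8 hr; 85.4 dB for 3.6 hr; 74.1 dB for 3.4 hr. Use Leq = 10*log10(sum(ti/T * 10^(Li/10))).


T_total = 0.8 + 3.6 + 3.4 = 7.8 hr
(0.8/7.8) * 10^(93.2/10) = 2.14287e+08
(3.6/7.8) * 10^(85.4/10) = 1.60032e+08
(3.4/7.8) * 10^(74.1/10) = 1.12043e+07
Sum = 2.14287e+08 + 1.60032e+08 + 1.12043e+07 = 3.85523e+08
Leq = 10*log10(3.85523e+08) = 85.861 dB


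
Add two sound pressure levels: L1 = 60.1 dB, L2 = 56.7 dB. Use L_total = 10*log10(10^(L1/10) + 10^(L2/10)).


10^(60.1/10) = 1.02329e+06
10^(56.7/10) = 467735
Sum = 1.02329e+06 + 467735 = 1.49102e+06
L_total = 10*log10(1.49102e+06) = 61.735 dB


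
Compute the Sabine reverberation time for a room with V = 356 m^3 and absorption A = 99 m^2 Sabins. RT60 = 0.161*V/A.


RT60 = 0.161 * 356 / 99 = 0.57895 s


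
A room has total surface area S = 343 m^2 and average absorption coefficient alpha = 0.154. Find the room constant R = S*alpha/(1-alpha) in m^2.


R = 343 * 0.154 / (1 - 0.154) = 62.437 m^2


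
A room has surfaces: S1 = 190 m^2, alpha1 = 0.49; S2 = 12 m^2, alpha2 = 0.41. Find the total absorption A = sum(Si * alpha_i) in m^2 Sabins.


190 * 0.49 = 93.1
12 * 0.41 = 4.92
A_total = 93.1 + 4.92 = 98.02 m^2


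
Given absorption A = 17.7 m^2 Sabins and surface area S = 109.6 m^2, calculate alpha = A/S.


Absorption coefficient = absorbed power / incident power
alpha = A / S = 17.7 / 109.6 = 0.1615


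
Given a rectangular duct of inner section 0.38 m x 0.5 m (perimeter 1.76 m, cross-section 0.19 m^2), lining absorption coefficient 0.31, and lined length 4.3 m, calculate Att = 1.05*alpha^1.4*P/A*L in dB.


alpha^1.4 = 0.31^1.4 = 0.194047
Attenuation rate = 1.05 * alpha^1.4 * P / A
= 1.05 * 0.194047 * 1.76 / 0.19 = 1.88736 dB/m
Total Att = 1.88736 * 4.3 = 8.1156 dB


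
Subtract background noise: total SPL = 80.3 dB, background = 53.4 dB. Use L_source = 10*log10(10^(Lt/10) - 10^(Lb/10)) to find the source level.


10^(80.3/10) = 1.07152e+08
10^(53.4/10) = 218776
Difference = 1.07152e+08 - 218776 = 1.06933e+08
L_source = 10*log10(1.06933e+08) = 80.291 dB


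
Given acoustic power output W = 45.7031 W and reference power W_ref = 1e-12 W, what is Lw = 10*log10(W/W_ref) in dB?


W / W_ref = 45.7031 / 1e-12 = 4.57031e+13
Lw = 10 * log10(4.57031e+13) = 136.6 dB


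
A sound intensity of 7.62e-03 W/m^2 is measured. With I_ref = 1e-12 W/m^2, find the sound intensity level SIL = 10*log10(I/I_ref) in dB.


I / I_ref = 7.62e-03 / 1e-12 = 7.62e+09
SIL = 10 * log10(7.62e+09) = 98.82 dB


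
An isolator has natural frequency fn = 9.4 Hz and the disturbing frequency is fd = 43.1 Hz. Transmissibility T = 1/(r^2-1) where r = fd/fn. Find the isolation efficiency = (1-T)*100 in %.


r = 43.1 / 9.4 = 4.58511
r^2 - 1 = 4.58511^2 - 1 = 20.0232
T = 1/20.0232 = 0.0499421
Efficiency = (1 - 0.0499421)*100 = 95.006 %


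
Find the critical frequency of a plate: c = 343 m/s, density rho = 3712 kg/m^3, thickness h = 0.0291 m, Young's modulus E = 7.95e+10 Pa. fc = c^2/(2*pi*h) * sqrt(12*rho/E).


12*rho/E = 12*3712/7.95e+10 = 5.60302e-07
sqrt(12*rho/E) = sqrt(5.60302e-07) = 0.000748533
c^2/(2*pi*h) = 343^2/(2*pi*0.0291) = 643451
fc = 643451 * 0.000748533 = 481.64 Hz


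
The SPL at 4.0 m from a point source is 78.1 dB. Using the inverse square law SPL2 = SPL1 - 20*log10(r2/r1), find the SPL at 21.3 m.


r2/r1 = 21.3/4.0 = 5.325
Correction = 20*log10(5.325) = 14.5264 dB
SPL2 = 78.1 - 14.5264 = 63.574 dB


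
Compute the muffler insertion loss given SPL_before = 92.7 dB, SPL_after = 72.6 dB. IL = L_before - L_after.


Insertion loss = SPL without muffler - SPL with muffler
IL = 92.7 - 72.6 = 20.1 dB


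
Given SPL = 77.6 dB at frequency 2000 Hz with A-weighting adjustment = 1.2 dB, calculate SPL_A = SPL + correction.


A-weighting table: 2000 Hz -> 1.2 dB correction
SPL_A = SPL + correction = 77.6 + (1.2) = 78.8 dBA


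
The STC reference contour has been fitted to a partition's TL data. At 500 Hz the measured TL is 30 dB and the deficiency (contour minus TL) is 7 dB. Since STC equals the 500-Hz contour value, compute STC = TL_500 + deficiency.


By ASTM E413, STC = value of the fitted reference contour at 500 Hz.
Contour value at 500 Hz = TL_500 + deficiency = 30 + 7 = 37
STC = 37


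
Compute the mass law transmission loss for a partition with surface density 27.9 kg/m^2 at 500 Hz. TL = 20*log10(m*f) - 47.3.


m * f = 27.9 * 500 = 13950
20*log10(13950) = 82.8915 dB
TL = 82.8915 - 47.3 = 35.591 dB


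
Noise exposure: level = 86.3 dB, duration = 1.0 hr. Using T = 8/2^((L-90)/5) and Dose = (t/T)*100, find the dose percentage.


T_allowed = 8 / 2^((86.3 - 90)/5) = 13.3614 hr
Dose = 1.0 / 13.3614 * 100 = 7.4842 %


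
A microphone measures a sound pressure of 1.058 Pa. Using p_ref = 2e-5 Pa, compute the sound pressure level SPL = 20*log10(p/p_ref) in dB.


p / p_ref = 1.058 / 2e-5 = 52900
SPL = 20 * log10(52900) = 94.469 dB


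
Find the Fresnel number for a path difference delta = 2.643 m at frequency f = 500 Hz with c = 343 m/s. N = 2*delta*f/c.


N = 2*delta*f/c = 2*delta/lambda, where lambda = c/f
lambda = 343 / 500 = 0.686 m
N = 2 * 2.643 / 0.686 = 7.7055


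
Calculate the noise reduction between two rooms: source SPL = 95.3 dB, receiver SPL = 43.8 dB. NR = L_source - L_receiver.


NR = L_source - L_receiver (difference between source and receiving room levels)
NR = 95.3 - 43.8 = 51.5 dB


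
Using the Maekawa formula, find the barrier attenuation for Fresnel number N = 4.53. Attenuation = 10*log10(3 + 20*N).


3 + 20*N = 3 + 20*4.53 = 93.6
Att = 10*log10(93.6) = 19.713 dB


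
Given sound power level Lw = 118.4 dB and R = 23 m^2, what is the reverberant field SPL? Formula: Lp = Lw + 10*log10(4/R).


4/R = 4/23 = 0.173913
Lp = 118.4 + 10*log10(0.173913) = 110.8 dB


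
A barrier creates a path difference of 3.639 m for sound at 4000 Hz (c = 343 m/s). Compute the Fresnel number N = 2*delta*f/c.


N = 2*delta*f/c = 2*delta/lambda, where lambda = c/f
lambda = 343 / 4000 = 0.08575 m
N = 2 * 3.639 / 0.08575 = 84.875


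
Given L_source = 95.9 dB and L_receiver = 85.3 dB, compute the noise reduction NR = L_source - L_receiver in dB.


NR = L_source - L_receiver (difference between source and receiving room levels)
NR = 95.9 - 85.3 = 10.6 dB


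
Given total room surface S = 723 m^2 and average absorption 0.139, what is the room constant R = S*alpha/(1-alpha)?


R = 723 * 0.139 / (1 - 0.139) = 116.72 m^2


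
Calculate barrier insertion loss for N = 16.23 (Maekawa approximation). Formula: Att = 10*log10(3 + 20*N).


3 + 20*N = 3 + 20*16.23 = 327.6
Att = 10*log10(327.6) = 25.153 dB


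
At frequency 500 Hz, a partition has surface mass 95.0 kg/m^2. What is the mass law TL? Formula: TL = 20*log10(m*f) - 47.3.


m * f = 95.0 * 500 = 47500
20*log10(47500) = 93.5339 dB
TL = 93.5339 - 47.3 = 46.234 dB


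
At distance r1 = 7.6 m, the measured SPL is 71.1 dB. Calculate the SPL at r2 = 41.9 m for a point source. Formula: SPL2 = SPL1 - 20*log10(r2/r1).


r2/r1 = 41.9/7.6 = 5.51316
Correction = 20*log10(5.51316) = 14.828 dB
SPL2 = 71.1 - 14.828 = 56.272 dB


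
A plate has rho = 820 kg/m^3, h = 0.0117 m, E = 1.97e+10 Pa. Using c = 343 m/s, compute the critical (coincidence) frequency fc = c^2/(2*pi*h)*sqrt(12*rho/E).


12*rho/E = 12*820/1.97e+10 = 4.99492e-07
sqrt(12*rho/E) = sqrt(4.99492e-07) = 0.000706747
c^2/(2*pi*h) = 343^2/(2*pi*0.0117) = 1.60038e+06
fc = 1.60038e+06 * 0.000706747 = 1131.1 Hz


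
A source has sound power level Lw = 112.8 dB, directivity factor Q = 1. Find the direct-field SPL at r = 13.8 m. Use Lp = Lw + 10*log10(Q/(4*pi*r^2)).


4*pi*r^2 = 4*pi*13.8^2 = 2393.14 m^2
Q / (4*pi*r^2) = 1 / 2393.14 = 0.000417861
Lp = 112.8 + 10*log10(0.000417861) = 79.01 dB


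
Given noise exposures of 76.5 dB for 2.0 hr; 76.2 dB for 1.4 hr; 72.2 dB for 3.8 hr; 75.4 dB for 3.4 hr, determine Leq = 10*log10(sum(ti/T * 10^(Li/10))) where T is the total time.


T_total = 2.0 + 1.4 + 3.8 + 3.4 = 10.6 hr
(2.0/10.6) * 10^(76.5/10) = 8.42799e+06
(1.4/10.6) * 10^(76.2/10) = 5.50582e+06
(3.8/10.6) * 10^(72.2/10) = 5.94946e+06
(3.4/10.6) * 10^(75.4/10) = 1.11217e+07
Sum = 8.42799e+06 + 5.50582e+06 + 5.94946e+06 + 1.11217e+07 = 3.1005e+07
Leq = 10*log10(3.1005e+07) = 74.914 dB


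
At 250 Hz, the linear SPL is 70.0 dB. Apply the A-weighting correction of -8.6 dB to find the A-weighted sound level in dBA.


A-weighting table: 250 Hz -> -8.6 dB correction
SPL_A = SPL + correction = 70.0 + (-8.6) = 61.4 dBA


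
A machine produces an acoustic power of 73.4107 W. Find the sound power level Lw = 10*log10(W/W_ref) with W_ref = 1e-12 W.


W / W_ref = 73.4107 / 1e-12 = 7.34107e+13
Lw = 10 * log10(7.34107e+13) = 138.66 dB


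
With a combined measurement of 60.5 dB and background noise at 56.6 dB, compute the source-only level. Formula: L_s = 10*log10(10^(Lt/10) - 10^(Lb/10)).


10^(60.5/10) = 1.12202e+06
10^(56.6/10) = 457088
Difference = 1.12202e+06 - 457088 = 664932
L_source = 10*log10(664932) = 58.228 dB


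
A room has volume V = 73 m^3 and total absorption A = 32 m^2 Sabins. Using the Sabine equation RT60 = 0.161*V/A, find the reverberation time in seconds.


RT60 = 0.161 * 73 / 32 = 0.36728 s


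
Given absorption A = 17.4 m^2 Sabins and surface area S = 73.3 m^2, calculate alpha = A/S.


Absorption coefficient = absorbed power / incident power
alpha = A / S = 17.4 / 73.3 = 0.23738


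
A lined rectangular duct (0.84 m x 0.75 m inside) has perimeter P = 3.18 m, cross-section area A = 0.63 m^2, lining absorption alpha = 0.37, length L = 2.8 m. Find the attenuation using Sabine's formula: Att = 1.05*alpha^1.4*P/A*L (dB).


alpha^1.4 = 0.37^1.4 = 0.248589
Attenuation rate = 1.05 * alpha^1.4 * P / A
= 1.05 * 0.248589 * 3.18 / 0.63 = 1.31752 dB/m
Total Att = 1.31752 * 2.8 = 3.6891 dB


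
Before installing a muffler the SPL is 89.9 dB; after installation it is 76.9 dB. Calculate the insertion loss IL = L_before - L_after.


Insertion loss = SPL without muffler - SPL with muffler
IL = 89.9 - 76.9 = 13 dB


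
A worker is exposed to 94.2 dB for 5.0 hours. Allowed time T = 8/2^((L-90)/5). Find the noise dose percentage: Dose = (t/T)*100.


T_allowed = 8 / 2^((94.2 - 90)/5) = 4.46915 hr
Dose = 5.0 / 4.46915 * 100 = 111.88 %


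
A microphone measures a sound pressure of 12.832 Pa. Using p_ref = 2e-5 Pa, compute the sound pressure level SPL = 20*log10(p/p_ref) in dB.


p / p_ref = 12.832 / 2e-5 = 641600
SPL = 20 * log10(641600) = 116.15 dB


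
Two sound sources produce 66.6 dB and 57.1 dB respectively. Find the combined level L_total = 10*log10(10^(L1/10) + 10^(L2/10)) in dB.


10^(66.6/10) = 4.57088e+06
10^(57.1/10) = 512861
Sum = 4.57088e+06 + 512861 = 5.08374e+06
L_total = 10*log10(5.08374e+06) = 67.062 dB


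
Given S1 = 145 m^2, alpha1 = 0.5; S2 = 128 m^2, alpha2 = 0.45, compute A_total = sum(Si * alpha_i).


145 * 0.5 = 72.5
128 * 0.45 = 57.6
A_total = 72.5 + 57.6 = 130.1 m^2


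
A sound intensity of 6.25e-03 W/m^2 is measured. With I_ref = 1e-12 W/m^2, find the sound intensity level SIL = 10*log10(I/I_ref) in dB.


I / I_ref = 6.25e-03 / 1e-12 = 6.25e+09
SIL = 10 * log10(6.25e+09) = 97.959 dB


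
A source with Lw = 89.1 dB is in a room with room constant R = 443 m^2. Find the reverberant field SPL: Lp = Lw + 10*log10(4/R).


4/R = 4/443 = 0.00902935
Lp = 89.1 + 10*log10(0.00902935) = 68.657 dB


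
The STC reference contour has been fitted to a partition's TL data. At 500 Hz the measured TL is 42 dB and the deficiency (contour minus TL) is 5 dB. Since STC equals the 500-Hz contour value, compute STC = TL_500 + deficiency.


By ASTM E413, STC = value of the fitted reference contour at 500 Hz.
Contour value at 500 Hz = TL_500 + deficiency = 42 + 5 = 47
STC = 47


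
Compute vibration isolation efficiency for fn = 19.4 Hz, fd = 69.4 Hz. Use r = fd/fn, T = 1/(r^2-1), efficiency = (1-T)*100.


r = 69.4 / 19.4 = 3.57732
r^2 - 1 = 3.57732^2 - 1 = 11.7972
T = 1/11.7972 = 0.0847659
Efficiency = (1 - 0.0847659)*100 = 91.523 %


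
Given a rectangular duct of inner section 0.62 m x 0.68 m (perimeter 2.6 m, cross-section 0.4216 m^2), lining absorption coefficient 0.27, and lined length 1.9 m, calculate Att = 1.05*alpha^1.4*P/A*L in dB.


alpha^1.4 = 0.27^1.4 = 0.159922
Attenuation rate = 1.05 * alpha^1.4 * P / A
= 1.05 * 0.159922 * 2.6 / 0.4216 = 1.03555 dB/m
Total Att = 1.03555 * 1.9 = 1.9675 dB


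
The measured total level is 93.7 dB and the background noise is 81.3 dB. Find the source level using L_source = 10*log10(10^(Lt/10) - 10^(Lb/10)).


10^(93.7/10) = 2.34423e+09
10^(81.3/10) = 1.34896e+08
Difference = 2.34423e+09 - 1.34896e+08 = 2.20933e+09
L_source = 10*log10(2.20933e+09) = 93.443 dB


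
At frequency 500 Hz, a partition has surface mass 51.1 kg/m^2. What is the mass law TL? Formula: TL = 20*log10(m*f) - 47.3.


m * f = 51.1 * 500 = 25550
20*log10(25550) = 88.1478 dB
TL = 88.1478 - 47.3 = 40.848 dB


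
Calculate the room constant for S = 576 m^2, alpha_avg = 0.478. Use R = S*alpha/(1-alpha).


R = 576 * 0.478 / (1 - 0.478) = 527.45 m^2


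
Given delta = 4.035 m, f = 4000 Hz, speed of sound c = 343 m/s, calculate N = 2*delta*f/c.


N = 2*delta*f/c = 2*delta/lambda, where lambda = c/f
lambda = 343 / 4000 = 0.08575 m
N = 2 * 4.035 / 0.08575 = 94.111


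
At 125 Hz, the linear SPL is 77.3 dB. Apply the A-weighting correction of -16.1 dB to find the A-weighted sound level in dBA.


A-weighting table: 125 Hz -> -16.1 dB correction
SPL_A = SPL + correction = 77.3 + (-16.1) = 61.2 dBA


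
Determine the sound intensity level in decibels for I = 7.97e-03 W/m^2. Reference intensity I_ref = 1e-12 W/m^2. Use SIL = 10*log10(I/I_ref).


I / I_ref = 7.97e-03 / 1e-12 = 7.97e+09
SIL = 10 * log10(7.97e+09) = 99.015 dB


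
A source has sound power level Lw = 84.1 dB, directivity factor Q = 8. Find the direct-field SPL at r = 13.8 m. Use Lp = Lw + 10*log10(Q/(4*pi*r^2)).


4*pi*r^2 = 4*pi*13.8^2 = 2393.14 m^2
Q / (4*pi*r^2) = 8 / 2393.14 = 0.00334289
Lp = 84.1 + 10*log10(0.00334289) = 59.341 dB


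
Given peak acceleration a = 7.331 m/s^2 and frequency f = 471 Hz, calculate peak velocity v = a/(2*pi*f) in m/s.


omega = 2*pi*f = 2*pi*471 = 2959.38 rad/s
v = a / omega = 7.331 / 2959.38 = 0.0024772 m/s


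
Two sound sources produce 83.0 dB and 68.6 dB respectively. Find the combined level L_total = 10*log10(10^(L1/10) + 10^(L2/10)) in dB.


10^(83.0/10) = 1.99526e+08
10^(68.6/10) = 7.24436e+06
Sum = 1.99526e+08 + 7.24436e+06 = 2.0677e+08
L_total = 10*log10(2.0677e+08) = 83.155 dB


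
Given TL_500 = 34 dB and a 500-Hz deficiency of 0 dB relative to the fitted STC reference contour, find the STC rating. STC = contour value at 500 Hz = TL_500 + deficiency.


By ASTM E413, STC = value of the fitted reference contour at 500 Hz.
Contour value at 500 Hz = TL_500 + deficiency = 34 + 0 = 34
STC = 34


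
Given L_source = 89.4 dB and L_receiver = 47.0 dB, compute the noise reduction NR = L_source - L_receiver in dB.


NR = L_source - L_receiver (difference between source and receiving room levels)
NR = 89.4 - 47.0 = 42.4 dB


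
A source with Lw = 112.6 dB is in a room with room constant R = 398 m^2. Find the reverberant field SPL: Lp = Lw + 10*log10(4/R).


4/R = 4/398 = 0.0100503
Lp = 112.6 + 10*log10(0.0100503) = 92.622 dB


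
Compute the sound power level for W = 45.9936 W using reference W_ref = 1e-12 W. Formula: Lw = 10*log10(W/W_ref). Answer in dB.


W / W_ref = 45.9936 / 1e-12 = 4.59936e+13
Lw = 10 * log10(4.59936e+13) = 136.63 dB


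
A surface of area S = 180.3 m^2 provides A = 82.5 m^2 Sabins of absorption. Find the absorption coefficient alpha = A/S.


Absorption coefficient = absorbed power / incident power
alpha = A / S = 82.5 / 180.3 = 0.45757


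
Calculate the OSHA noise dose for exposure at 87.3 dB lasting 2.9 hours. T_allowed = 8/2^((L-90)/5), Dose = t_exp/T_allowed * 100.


T_allowed = 8 / 2^((87.3 - 90)/5) = 11.6318 hr
Dose = 2.9 / 11.6318 * 100 = 24.932 %


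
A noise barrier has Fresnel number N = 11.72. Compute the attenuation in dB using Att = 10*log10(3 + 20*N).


3 + 20*N = 3 + 20*11.72 = 237.4
Att = 10*log10(237.4) = 23.755 dB


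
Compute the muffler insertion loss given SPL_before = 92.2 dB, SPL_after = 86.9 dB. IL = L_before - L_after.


Insertion loss = SPL without muffler - SPL with muffler
IL = 92.2 - 86.9 = 5.3 dB


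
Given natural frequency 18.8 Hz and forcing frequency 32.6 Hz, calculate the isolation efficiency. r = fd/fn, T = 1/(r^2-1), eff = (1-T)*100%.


r = 32.6 / 18.8 = 1.73404
r^2 - 1 = 1.73404^2 - 1 = 2.00689
T = 1/2.00689 = 0.498283
Efficiency = (1 - 0.498283)*100 = 50.172 %


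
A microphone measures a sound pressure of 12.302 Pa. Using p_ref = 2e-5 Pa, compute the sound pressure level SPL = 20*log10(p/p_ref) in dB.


p / p_ref = 12.302 / 2e-5 = 615100
SPL = 20 * log10(615100) = 115.78 dB


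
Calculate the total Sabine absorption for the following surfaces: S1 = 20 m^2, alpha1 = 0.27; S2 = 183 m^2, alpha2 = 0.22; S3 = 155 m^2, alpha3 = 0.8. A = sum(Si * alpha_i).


20 * 0.27 = 5.4
183 * 0.22 = 40.26
155 * 0.8 = 124
A_total = 5.4 + 40.26 + 124 = 169.66 m^2


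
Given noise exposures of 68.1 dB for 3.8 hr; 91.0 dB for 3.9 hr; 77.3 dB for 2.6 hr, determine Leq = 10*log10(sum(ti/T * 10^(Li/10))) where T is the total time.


T_total = 3.8 + 3.9 + 2.6 = 10.3 hr
(3.8/10.3) * 10^(68.1/10) = 2.38203e+06
(3.9/10.3) * 10^(91.0/10) = 4.7668e+08
(2.6/10.3) * 10^(77.3/10) = 1.35561e+07
Sum = 2.38203e+06 + 4.7668e+08 + 1.35561e+07 = 4.92618e+08
Leq = 10*log10(4.92618e+08) = 86.925 dB


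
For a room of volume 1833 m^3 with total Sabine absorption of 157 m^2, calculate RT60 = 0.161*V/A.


RT60 = 0.161 * 1833 / 157 = 1.8797 s


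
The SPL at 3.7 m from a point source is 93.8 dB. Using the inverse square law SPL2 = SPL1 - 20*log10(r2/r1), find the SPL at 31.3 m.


r2/r1 = 31.3/3.7 = 8.45946
Correction = 20*log10(8.45946) = 18.5469 dB
SPL2 = 93.8 - 18.5469 = 75.253 dB


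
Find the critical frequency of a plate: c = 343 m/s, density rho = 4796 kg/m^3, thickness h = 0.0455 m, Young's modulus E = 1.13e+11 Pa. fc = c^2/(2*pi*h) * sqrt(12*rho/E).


12*rho/E = 12*4796/1.13e+11 = 5.0931e-07
sqrt(12*rho/E) = sqrt(5.0931e-07) = 0.00071366
c^2/(2*pi*h) = 343^2/(2*pi*0.0455) = 411526
fc = 411526 * 0.00071366 = 293.69 Hz


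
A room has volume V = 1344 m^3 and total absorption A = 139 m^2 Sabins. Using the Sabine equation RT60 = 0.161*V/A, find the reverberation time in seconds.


RT60 = 0.161 * 1344 / 139 = 1.5567 s


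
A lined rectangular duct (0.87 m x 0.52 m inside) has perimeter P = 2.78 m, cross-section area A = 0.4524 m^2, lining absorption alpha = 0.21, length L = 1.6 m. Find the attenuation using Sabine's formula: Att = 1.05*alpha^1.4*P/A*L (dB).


alpha^1.4 = 0.21^1.4 = 0.112488
Attenuation rate = 1.05 * alpha^1.4 * P / A
= 1.05 * 0.112488 * 2.78 / 0.4524 = 0.725801 dB/m
Total Att = 0.725801 * 1.6 = 1.1613 dB


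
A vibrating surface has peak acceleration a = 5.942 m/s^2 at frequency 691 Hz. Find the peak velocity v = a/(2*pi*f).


omega = 2*pi*f = 2*pi*691 = 4341.68 rad/s
v = a / omega = 5.942 / 4341.68 = 0.0013686 m/s


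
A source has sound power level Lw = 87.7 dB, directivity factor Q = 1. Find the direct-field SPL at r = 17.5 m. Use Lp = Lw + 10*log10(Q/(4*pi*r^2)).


4*pi*r^2 = 4*pi*17.5^2 = 3848.45 m^2
Q / (4*pi*r^2) = 1 / 3848.45 = 0.000259845
Lp = 87.7 + 10*log10(0.000259845) = 51.847 dB


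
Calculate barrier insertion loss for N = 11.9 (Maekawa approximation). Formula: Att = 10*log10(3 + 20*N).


3 + 20*N = 3 + 20*11.9 = 241
Att = 10*log10(241) = 23.82 dB


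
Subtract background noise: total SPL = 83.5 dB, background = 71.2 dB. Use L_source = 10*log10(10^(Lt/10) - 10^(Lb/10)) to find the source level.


10^(83.5/10) = 2.23872e+08
10^(71.2/10) = 1.31826e+07
Difference = 2.23872e+08 - 1.31826e+07 = 2.10689e+08
L_source = 10*log10(2.10689e+08) = 83.236 dB


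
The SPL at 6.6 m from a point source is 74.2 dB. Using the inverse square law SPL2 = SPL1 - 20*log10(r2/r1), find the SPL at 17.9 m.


r2/r1 = 17.9/6.6 = 2.71212
Correction = 20*log10(2.71212) = 8.66618 dB
SPL2 = 74.2 - 8.66618 = 65.534 dB


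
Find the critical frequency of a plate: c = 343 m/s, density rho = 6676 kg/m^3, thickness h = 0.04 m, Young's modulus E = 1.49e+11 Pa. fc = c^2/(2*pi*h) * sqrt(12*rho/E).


12*rho/E = 12*6676/1.49e+11 = 5.37664e-07
sqrt(12*rho/E) = sqrt(5.37664e-07) = 0.000733256
c^2/(2*pi*h) = 343^2/(2*pi*0.04) = 468110
fc = 468110 * 0.000733256 = 343.24 Hz


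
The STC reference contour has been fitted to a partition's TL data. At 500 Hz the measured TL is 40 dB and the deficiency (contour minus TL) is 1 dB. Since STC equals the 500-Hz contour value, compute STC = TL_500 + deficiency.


By ASTM E413, STC = value of the fitted reference contour at 500 Hz.
Contour value at 500 Hz = TL_500 + deficiency = 40 + 1 = 41
STC = 41


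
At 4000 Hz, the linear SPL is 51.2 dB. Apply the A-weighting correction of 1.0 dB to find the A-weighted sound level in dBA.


A-weighting table: 4000 Hz -> 1.0 dB correction
SPL_A = SPL + correction = 51.2 + (1.0) = 52.2 dBA


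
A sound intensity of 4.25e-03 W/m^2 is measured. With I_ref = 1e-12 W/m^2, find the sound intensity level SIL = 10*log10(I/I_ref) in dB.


I / I_ref = 4.25e-03 / 1e-12 = 4.25e+09
SIL = 10 * log10(4.25e+09) = 96.284 dB


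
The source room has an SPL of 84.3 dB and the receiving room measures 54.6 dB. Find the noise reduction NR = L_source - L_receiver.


NR = L_source - L_receiver (difference between source and receiving room levels)
NR = 84.3 - 54.6 = 29.7 dB


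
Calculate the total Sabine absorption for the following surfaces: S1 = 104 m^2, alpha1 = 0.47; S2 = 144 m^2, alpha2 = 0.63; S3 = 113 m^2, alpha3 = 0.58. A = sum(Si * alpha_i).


104 * 0.47 = 48.88
144 * 0.63 = 90.72
113 * 0.58 = 65.54
A_total = 48.88 + 90.72 + 65.54 = 205.14 m^2


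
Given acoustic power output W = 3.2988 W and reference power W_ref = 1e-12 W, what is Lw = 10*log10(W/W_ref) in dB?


W / W_ref = 3.2988 / 1e-12 = 3.2988e+12
Lw = 10 * log10(3.2988e+12) = 125.18 dB


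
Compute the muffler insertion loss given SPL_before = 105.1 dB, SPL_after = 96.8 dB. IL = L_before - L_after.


Insertion loss = SPL without muffler - SPL with muffler
IL = 105.1 - 96.8 = 8.3 dB


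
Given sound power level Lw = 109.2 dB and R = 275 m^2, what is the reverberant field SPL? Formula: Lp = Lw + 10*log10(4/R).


4/R = 4/275 = 0.0145455
Lp = 109.2 + 10*log10(0.0145455) = 90.827 dB


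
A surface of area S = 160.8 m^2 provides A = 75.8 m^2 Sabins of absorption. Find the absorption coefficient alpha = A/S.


Absorption coefficient = absorbed power / incident power
alpha = A / S = 75.8 / 160.8 = 0.47139


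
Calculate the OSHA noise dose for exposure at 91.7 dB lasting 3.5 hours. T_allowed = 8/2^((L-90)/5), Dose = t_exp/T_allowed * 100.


T_allowed = 8 / 2^((91.7 - 90)/5) = 6.32033 hr
Dose = 3.5 / 6.32033 * 100 = 55.377 %


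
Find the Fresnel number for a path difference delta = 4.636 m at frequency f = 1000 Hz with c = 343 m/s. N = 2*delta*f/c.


N = 2*delta*f/c = 2*delta/lambda, where lambda = c/f
lambda = 343 / 1000 = 0.343 m
N = 2 * 4.636 / 0.343 = 27.032


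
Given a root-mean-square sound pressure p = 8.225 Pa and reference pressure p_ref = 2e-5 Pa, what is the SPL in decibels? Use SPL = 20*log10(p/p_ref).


p / p_ref = 8.225 / 2e-5 = 411250
SPL = 20 * log10(411250) = 112.28 dB


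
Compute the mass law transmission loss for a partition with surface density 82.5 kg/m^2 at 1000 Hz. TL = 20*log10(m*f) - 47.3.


m * f = 82.5 * 1000 = 82500
20*log10(82500) = 98.3291 dB
TL = 98.3291 - 47.3 = 51.029 dB


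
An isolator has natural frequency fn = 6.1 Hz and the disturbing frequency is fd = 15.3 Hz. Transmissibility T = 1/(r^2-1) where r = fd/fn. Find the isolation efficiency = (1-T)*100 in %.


r = 15.3 / 6.1 = 2.5082
r^2 - 1 = 2.5082^2 - 1 = 5.29107
T = 1/5.29107 = 0.188998
Efficiency = (1 - 0.188998)*100 = 81.1 %


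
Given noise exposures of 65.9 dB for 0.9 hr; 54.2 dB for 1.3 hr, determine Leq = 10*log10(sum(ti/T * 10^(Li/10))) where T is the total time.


T_total = 0.9 + 1.3 = 2.2 hr
(0.9/2.2) * 10^(65.9/10) = 1.59155e+06
(1.3/2.2) * 10^(54.2/10) = 155425
Sum = 1.59155e+06 + 155425 = 1.74698e+06
Leq = 10*log10(1.74698e+06) = 62.423 dB


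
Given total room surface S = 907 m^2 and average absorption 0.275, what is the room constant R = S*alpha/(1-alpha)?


R = 907 * 0.275 / (1 - 0.275) = 344.03 m^2


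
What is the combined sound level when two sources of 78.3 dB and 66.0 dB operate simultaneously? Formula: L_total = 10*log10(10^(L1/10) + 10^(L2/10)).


10^(78.3/10) = 6.76083e+07
10^(66.0/10) = 3.98107e+06
Sum = 6.76083e+07 + 3.98107e+06 = 7.15894e+07
L_total = 10*log10(7.15894e+07) = 78.548 dB


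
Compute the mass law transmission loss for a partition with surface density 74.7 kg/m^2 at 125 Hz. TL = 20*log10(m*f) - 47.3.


m * f = 74.7 * 125 = 9337.5
20*log10(9337.5) = 79.4046 dB
TL = 79.4046 - 47.3 = 32.105 dB


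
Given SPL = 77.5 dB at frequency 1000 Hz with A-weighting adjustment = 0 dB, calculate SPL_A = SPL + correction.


A-weighting table: 1000 Hz -> 0 dB correction
SPL_A = SPL + correction = 77.5 + (0) = 77.5 dBA


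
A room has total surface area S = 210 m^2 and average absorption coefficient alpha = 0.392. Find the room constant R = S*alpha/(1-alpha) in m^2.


R = 210 * 0.392 / (1 - 0.392) = 135.39 m^2


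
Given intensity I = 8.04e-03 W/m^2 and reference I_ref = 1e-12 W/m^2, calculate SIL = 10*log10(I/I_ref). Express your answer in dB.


I / I_ref = 8.04e-03 / 1e-12 = 8.04e+09
SIL = 10 * log10(8.04e+09) = 99.053 dB


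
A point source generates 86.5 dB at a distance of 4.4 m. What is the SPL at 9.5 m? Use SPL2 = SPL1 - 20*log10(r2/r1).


r2/r1 = 9.5/4.4 = 2.15909
Correction = 20*log10(2.15909) = 6.68541 dB
SPL2 = 86.5 - 6.68541 = 79.815 dB


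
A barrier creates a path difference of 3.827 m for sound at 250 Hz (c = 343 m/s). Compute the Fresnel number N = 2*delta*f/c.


N = 2*delta*f/c = 2*delta/lambda, where lambda = c/f
lambda = 343 / 250 = 1.372 m
N = 2 * 3.827 / 1.372 = 5.5787


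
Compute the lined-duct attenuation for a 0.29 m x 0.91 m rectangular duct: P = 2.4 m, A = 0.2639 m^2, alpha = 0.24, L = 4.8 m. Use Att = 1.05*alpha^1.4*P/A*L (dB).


alpha^1.4 = 0.24^1.4 = 0.135611
Attenuation rate = 1.05 * alpha^1.4 * P / A
= 1.05 * 0.135611 * 2.4 / 0.2639 = 1.29496 dB/m
Total Att = 1.29496 * 4.8 = 6.2158 dB


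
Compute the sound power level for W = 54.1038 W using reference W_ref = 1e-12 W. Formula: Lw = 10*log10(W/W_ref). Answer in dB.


W / W_ref = 54.1038 / 1e-12 = 5.41038e+13
Lw = 10 * log10(5.41038e+13) = 137.33 dB


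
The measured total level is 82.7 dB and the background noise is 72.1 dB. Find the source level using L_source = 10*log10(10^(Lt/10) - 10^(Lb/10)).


10^(82.7/10) = 1.86209e+08
10^(72.1/10) = 1.62181e+07
Difference = 1.86209e+08 - 1.62181e+07 = 1.69991e+08
L_source = 10*log10(1.69991e+08) = 82.304 dB


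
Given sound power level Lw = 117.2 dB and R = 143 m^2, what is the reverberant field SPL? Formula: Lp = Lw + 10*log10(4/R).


4/R = 4/143 = 0.027972
Lp = 117.2 + 10*log10(0.027972) = 101.67 dB


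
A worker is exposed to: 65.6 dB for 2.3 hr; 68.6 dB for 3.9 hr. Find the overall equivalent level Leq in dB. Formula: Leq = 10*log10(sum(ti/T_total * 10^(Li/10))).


T_total = 2.3 + 3.9 = 6.2 hr
(2.3/6.2) * 10^(65.6/10) = 1.3469e+06
(3.9/6.2) * 10^(68.6/10) = 4.55694e+06
Sum = 1.3469e+06 + 4.55694e+06 = 5.90384e+06
Leq = 10*log10(5.90384e+06) = 67.711 dB


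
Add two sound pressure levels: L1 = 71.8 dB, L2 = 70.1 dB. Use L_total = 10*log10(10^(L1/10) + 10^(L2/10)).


10^(71.8/10) = 1.51356e+07
10^(70.1/10) = 1.02329e+07
Sum = 1.51356e+07 + 1.02329e+07 = 2.53685e+07
L_total = 10*log10(2.53685e+07) = 74.043 dB


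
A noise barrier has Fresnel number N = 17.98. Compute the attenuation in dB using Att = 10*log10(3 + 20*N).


3 + 20*N = 3 + 20*17.98 = 362.6
Att = 10*log10(362.6) = 25.594 dB


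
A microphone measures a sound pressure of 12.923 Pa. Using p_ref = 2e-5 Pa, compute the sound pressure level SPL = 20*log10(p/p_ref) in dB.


p / p_ref = 12.923 / 2e-5 = 646150
SPL = 20 * log10(646150) = 116.21 dB


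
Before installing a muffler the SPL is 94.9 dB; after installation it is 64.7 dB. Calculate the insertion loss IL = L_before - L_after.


Insertion loss = SPL without muffler - SPL with muffler
IL = 94.9 - 64.7 = 30.2 dB


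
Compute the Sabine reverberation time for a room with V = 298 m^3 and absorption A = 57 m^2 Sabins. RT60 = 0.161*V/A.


RT60 = 0.161 * 298 / 57 = 0.84172 s


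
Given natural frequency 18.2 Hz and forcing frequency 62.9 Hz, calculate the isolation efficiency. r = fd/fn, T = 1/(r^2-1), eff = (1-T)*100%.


r = 62.9 / 18.2 = 3.45604
r^2 - 1 = 3.45604^2 - 1 = 10.9442
T = 1/10.9442 = 0.0913726
Efficiency = (1 - 0.0913726)*100 = 90.863 %


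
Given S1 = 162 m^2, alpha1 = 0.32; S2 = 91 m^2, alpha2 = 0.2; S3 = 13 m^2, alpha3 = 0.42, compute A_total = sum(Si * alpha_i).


162 * 0.32 = 51.84
91 * 0.2 = 18.2
13 * 0.42 = 5.46
A_total = 51.84 + 18.2 + 5.46 = 75.5 m^2


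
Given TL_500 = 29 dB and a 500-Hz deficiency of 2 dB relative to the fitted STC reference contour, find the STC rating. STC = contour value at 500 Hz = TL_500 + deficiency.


By ASTM E413, STC = value of the fitted reference contour at 500 Hz.
Contour value at 500 Hz = TL_500 + deficiency = 29 + 2 = 31
STC = 31


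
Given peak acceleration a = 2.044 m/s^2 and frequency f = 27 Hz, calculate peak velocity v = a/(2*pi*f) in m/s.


omega = 2*pi*f = 2*pi*27 = 169.646 rad/s
v = a / omega = 2.044 / 169.646 = 0.012049 m/s


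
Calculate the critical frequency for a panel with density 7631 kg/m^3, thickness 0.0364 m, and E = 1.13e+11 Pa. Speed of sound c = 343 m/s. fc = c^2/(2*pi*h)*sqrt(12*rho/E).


12*rho/E = 12*7631/1.13e+11 = 8.10372e-07
sqrt(12*rho/E) = sqrt(8.10372e-07) = 0.000900207
c^2/(2*pi*h) = 343^2/(2*pi*0.0364) = 514407
fc = 514407 * 0.000900207 = 463.07 Hz


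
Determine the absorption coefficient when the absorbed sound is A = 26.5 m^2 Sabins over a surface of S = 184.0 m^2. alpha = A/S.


Absorption coefficient = absorbed power / incident power
alpha = A / S = 26.5 / 184.0 = 0.14402


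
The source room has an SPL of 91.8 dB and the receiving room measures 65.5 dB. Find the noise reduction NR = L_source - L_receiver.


NR = L_source - L_receiver (difference between source and receiving room levels)
NR = 91.8 - 65.5 = 26.3 dB


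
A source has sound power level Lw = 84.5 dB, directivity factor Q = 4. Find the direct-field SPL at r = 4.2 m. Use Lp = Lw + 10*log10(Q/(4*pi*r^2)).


4*pi*r^2 = 4*pi*4.2^2 = 221.671 m^2
Q / (4*pi*r^2) = 4 / 221.671 = 0.0180448
Lp = 84.5 + 10*log10(0.0180448) = 67.064 dB


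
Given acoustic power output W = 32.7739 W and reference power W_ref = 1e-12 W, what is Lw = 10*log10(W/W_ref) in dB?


W / W_ref = 32.7739 / 1e-12 = 3.27739e+13
Lw = 10 * log10(3.27739e+13) = 135.16 dB


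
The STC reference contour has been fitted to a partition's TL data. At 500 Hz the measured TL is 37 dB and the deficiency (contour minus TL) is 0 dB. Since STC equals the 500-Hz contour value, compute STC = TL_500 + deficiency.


By ASTM E413, STC = value of the fitted reference contour at 500 Hz.
Contour value at 500 Hz = TL_500 + deficiency = 37 + 0 = 37
STC = 37


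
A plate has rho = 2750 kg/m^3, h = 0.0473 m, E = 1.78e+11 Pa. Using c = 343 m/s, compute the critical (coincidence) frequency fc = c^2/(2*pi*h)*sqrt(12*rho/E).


12*rho/E = 12*2750/1.78e+11 = 1.85393e-07
sqrt(12*rho/E) = sqrt(1.85393e-07) = 0.000430573
c^2/(2*pi*h) = 343^2/(2*pi*0.0473) = 395865
fc = 395865 * 0.000430573 = 170.45 Hz


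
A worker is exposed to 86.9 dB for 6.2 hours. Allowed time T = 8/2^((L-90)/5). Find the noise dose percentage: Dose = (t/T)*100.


T_allowed = 8 / 2^((86.9 - 90)/5) = 12.295 hr
Dose = 6.2 / 12.295 * 100 = 50.427 %


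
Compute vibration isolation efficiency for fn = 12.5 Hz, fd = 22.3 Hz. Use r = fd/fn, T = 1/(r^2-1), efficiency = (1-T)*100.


r = 22.3 / 12.5 = 1.784
r^2 - 1 = 1.784^2 - 1 = 2.18266
T = 1/2.18266 = 0.458157
Efficiency = (1 - 0.458157)*100 = 54.184 %


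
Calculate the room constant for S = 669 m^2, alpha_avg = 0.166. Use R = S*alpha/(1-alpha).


R = 669 * 0.166 / (1 - 0.166) = 133.16 m^2


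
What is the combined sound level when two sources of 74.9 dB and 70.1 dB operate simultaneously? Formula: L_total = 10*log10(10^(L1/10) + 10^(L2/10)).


10^(74.9/10) = 3.0903e+07
10^(70.1/10) = 1.02329e+07
Sum = 3.0903e+07 + 1.02329e+07 = 4.11359e+07
L_total = 10*log10(4.11359e+07) = 76.142 dB


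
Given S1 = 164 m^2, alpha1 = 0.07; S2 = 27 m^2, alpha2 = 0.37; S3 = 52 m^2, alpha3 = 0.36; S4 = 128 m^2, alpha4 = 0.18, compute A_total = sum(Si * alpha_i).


164 * 0.07 = 11.48
27 * 0.37 = 9.99
52 * 0.36 = 18.72
128 * 0.18 = 23.04
A_total = 11.48 + 9.99 + 18.72 + 23.04 = 63.23 m^2


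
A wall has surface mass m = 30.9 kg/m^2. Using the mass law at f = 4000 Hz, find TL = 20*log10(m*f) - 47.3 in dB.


m * f = 30.9 * 4000 = 123600
20*log10(123600) = 101.84 dB
TL = 101.84 - 47.3 = 54.54 dB


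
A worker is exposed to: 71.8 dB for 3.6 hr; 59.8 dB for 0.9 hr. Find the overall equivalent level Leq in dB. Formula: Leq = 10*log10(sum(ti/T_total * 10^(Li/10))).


T_total = 3.6 + 0.9 = 4.5 hr
(3.6/4.5) * 10^(71.8/10) = 1.21085e+07
(0.9/4.5) * 10^(59.8/10) = 190999
Sum = 1.21085e+07 + 190999 = 1.22995e+07
Leq = 10*log10(1.22995e+07) = 70.899 dB


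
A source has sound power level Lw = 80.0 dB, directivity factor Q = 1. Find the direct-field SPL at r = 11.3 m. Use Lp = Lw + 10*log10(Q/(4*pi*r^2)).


4*pi*r^2 = 4*pi*11.3^2 = 1604.6 m^2
Q / (4*pi*r^2) = 1 / 1604.6 = 0.000623208
Lp = 80.0 + 10*log10(0.000623208) = 47.946 dB


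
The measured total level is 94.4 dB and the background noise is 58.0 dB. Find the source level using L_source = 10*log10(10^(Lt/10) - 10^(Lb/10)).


10^(94.4/10) = 2.75423e+09
10^(58.0/10) = 630957
Difference = 2.75423e+09 - 630957 = 2.7536e+09
L_source = 10*log10(2.7536e+09) = 94.399 dB


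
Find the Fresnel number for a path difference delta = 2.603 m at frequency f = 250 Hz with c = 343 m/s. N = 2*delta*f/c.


N = 2*delta*f/c = 2*delta/lambda, where lambda = c/f
lambda = 343 / 250 = 1.372 m
N = 2 * 2.603 / 1.372 = 3.7945


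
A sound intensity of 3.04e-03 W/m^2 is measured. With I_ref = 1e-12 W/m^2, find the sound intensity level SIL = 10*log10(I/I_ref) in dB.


I / I_ref = 3.04e-03 / 1e-12 = 3.04e+09
SIL = 10 * log10(3.04e+09) = 94.829 dB


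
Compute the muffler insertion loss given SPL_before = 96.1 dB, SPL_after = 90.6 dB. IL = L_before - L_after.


Insertion loss = SPL without muffler - SPL with muffler
IL = 96.1 - 90.6 = 5.5 dB


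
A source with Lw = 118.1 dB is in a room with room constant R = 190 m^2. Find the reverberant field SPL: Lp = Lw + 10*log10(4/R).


4/R = 4/190 = 0.0210526
Lp = 118.1 + 10*log10(0.0210526) = 101.33 dB


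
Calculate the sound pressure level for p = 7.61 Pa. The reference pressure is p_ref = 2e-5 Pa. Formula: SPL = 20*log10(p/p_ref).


p / p_ref = 7.61 / 2e-5 = 380500
SPL = 20 * log10(380500) = 111.61 dB


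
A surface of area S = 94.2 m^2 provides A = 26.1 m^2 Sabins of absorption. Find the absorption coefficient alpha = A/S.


Absorption coefficient = absorbed power / incident power
alpha = A / S = 26.1 / 94.2 = 0.27707
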